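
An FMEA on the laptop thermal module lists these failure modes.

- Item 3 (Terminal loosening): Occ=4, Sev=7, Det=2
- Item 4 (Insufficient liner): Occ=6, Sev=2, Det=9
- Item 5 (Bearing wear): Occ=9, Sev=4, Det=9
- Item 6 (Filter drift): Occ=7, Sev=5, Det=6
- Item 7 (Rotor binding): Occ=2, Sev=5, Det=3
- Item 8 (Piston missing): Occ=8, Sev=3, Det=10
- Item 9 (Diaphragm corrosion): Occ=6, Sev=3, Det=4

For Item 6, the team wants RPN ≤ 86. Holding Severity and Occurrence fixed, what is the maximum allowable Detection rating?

Item 6: S=5, O=7, D=6 → current RPN = 210.
Fixed product = 35. Need 35 × D ≤ 86, so D ≤ 86/35 = 2.46.
Maximum integer Detection rating = 2 (gives RPN 70; D=3 would give 105 > 86).

2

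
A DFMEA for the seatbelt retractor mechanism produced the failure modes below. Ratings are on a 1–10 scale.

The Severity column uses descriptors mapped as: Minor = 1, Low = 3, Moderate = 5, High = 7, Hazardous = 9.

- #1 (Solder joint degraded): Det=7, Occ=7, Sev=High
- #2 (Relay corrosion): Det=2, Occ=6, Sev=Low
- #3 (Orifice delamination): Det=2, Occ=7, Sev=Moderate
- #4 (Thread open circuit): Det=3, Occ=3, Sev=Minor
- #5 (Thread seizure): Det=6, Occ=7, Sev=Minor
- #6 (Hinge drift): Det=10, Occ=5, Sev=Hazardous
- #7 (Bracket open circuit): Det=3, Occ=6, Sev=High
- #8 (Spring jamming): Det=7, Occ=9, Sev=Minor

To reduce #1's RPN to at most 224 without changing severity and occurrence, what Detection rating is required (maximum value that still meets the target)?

#1: S=7, O=7, D=7 → current RPN = 343.
Fixed product = 49. Need 49 × D ≤ 224, so D ≤ 224/49 = 4.57.
Maximum integer Detection rating = 4 (gives RPN 196; D=5 would give 245 > 224).

4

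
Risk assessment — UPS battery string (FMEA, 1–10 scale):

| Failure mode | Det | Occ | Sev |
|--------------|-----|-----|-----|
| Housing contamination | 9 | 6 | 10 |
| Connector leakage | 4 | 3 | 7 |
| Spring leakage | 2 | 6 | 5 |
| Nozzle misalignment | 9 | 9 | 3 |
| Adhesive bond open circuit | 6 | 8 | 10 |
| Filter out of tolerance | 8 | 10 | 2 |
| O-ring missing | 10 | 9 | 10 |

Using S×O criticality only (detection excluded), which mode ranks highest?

Criticality = Severity × Occurrence:
  Housing contamination: 10 × 6 = 60
  Connector leakage: 7 × 3 = 21
  Spring leakage: 5 × 6 = 30
  Nozzle misalignment: 3 × 9 = 27
  Adhesive bond open circuit: 10 × 8 = 80
  Filter out of tolerance: 2 × 10 = 20
  O-ring missing: 10 × 9 = 90
Highest criticality is 90 → O-ring missing.

O-ring missing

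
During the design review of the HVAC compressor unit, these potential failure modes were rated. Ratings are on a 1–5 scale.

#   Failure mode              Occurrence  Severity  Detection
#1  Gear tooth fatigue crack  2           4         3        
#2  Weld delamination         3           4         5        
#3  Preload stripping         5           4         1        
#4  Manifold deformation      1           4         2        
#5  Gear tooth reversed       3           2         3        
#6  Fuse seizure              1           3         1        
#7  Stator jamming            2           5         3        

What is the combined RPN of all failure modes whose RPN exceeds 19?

RPN = Severity × Occurrence × Detection:
  #1: 4 × 2 × 3 = 24
  #2: 4 × 3 × 5 = 60
  #3: 4 × 5 × 1 = 20
  #4: 4 × 1 × 2 = 8
  #5: 2 × 3 × 3 = 18
  #6: 3 × 1 × 1 = 3
  #7: 5 × 2 × 3 = 30
RPN > 19: #1 (24), #2 (60), #3 (20), #7 (30).
Sum: 24 + 60 + 20 + 30 = 134.

134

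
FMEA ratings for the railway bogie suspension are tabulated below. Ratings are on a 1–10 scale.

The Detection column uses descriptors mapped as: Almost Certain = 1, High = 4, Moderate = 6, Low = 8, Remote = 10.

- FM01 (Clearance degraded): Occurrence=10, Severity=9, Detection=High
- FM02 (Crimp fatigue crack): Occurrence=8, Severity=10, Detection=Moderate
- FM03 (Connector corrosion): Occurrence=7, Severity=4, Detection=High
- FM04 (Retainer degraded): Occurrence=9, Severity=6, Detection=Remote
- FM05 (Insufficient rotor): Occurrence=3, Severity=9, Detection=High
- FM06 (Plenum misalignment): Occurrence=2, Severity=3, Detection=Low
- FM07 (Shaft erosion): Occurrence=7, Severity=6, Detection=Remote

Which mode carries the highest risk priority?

FM04

RPN = Severity × Occurrence × Detection:
  FM01: 9 × 10 × 4 = 360
  FM02: 10 × 8 × 6 = 480
  FM03: 4 × 7 × 4 = 112
  FM04: 6 × 9 × 10 = 540
  FM05: 9 × 3 × 4 = 108
  FM06: 3 × 2 × 8 = 48
  FM07: 6 × 7 × 10 = 420
Highest RPN is 540 → FM04.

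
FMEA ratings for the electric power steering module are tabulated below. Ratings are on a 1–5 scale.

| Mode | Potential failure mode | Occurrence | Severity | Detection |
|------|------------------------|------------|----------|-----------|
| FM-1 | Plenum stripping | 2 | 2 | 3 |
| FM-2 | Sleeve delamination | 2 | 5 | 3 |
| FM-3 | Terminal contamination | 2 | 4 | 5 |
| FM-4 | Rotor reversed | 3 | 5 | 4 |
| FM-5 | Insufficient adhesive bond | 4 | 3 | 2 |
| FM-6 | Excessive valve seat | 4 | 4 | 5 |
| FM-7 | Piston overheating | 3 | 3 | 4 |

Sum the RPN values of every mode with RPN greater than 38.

RPN = Severity × Occurrence × Detection:
  FM-1: 2 × 2 × 3 = 12
  FM-2: 5 × 2 × 3 = 30
  FM-3: 4 × 2 × 5 = 40
  FM-4: 5 × 3 × 4 = 60
  FM-5: 3 × 4 × 2 = 24
  FM-6: 4 × 4 × 5 = 80
  FM-7: 3 × 3 × 4 = 36
RPN > 38: FM-3 (40), FM-4 (60), FM-6 (80).
Sum: 40 + 60 + 80 = 180.

180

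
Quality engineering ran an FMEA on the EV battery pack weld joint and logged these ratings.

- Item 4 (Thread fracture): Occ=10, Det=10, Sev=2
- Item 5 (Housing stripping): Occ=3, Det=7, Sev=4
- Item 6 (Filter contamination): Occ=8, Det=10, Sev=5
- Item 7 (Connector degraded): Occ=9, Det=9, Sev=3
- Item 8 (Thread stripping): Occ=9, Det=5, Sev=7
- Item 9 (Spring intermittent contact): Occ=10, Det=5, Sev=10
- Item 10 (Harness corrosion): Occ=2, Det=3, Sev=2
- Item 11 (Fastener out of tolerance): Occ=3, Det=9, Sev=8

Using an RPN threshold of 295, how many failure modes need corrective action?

3

RPN = Severity × Occurrence × Detection:
  Item 4: 2 × 10 × 10 = 200
  Item 5: 4 × 3 × 7 = 84
  Item 6: 5 × 8 × 10 = 400
  Item 7: 3 × 9 × 9 = 243
  Item 8: 7 × 9 × 5 = 315
  Item 9: 10 × 10 × 5 = 500
  Item 10: 2 × 2 × 3 = 12
  Item 11: 8 × 3 × 9 = 216
Modes with RPN ≥ 295: Item 6 (400), Item 8 (315), Item 9 (500) → 3.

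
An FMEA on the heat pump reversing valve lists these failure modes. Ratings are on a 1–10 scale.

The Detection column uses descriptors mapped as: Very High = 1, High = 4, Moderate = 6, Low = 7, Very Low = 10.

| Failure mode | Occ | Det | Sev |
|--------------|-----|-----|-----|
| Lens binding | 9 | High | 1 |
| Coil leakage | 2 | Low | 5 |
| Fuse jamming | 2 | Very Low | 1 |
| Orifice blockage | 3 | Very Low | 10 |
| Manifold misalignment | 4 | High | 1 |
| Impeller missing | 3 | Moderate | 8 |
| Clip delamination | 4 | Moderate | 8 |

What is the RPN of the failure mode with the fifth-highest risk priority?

RPN = Severity × Occurrence × Detection:
  Lens binding: 1 × 9 × 4 = 36
  Coil leakage: 5 × 2 × 7 = 70
  Fuse jamming: 1 × 2 × 10 = 20
  Orifice blockage: 10 × 3 × 10 = 300
  Manifold misalignment: 1 × 4 × 4 = 16
  Impeller missing: 8 × 3 × 6 = 144
  Clip delamination: 8 × 4 × 6 = 192
Sorted descending: 300, 192, 144, 70, 36, 20, 16.
The fifth-highest RPN is 36 (Lens binding).

36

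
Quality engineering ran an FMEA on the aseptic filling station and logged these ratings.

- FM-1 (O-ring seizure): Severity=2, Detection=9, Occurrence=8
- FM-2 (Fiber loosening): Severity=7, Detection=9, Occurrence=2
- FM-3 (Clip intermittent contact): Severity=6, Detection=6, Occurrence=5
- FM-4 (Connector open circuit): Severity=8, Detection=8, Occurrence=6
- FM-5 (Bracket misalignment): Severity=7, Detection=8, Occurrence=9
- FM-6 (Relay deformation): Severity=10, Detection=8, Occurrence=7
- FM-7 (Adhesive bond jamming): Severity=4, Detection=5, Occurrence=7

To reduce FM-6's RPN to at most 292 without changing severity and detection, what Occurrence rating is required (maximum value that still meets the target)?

3

FM-6: S=10, O=7, D=8 → current RPN = 560.
Fixed product = 80. Need 80 × O ≤ 292, so O ≤ 292/80 = 3.65.
Maximum integer Occurrence rating = 3 (gives RPN 240; O=4 would give 320 > 292).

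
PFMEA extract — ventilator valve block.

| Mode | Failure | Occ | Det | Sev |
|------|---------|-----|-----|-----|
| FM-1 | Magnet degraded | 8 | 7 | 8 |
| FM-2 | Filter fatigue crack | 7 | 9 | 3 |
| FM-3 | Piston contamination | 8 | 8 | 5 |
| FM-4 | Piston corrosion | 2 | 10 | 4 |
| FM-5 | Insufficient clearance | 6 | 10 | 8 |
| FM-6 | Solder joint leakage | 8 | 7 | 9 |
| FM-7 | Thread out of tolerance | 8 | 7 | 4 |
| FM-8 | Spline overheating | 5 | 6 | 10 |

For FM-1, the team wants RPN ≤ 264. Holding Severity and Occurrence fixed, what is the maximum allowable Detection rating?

FM-1: S=8, O=8, D=7 → current RPN = 448.
Fixed product = 64. Need 64 × D ≤ 264, so D ≤ 264/64 = 4.12.
Maximum integer Detection rating = 4 (gives RPN 256; D=5 would give 320 > 264).

4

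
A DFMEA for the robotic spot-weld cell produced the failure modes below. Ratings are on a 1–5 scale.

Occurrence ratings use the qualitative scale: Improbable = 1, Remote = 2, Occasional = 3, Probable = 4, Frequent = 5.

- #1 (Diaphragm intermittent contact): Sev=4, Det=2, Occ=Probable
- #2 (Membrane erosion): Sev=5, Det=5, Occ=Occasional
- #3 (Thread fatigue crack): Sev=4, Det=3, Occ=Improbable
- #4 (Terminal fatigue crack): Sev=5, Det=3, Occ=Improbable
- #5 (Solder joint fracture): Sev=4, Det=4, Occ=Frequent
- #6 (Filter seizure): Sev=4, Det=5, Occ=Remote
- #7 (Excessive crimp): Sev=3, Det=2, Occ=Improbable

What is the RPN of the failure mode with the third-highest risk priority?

RPN = Severity × Occurrence × Detection:
  #1: 4 × 4 × 2 = 32
  #2: 5 × 3 × 5 = 75
  #3: 4 × 1 × 3 = 12
  #4: 5 × 1 × 3 = 15
  #5: 4 × 5 × 4 = 80
  #6: 4 × 2 × 5 = 40
  #7: 3 × 1 × 2 = 6
Sorted descending: 80, 75, 40, 32, 15, 12, 6.
The third-highest RPN is 40 (#6).

40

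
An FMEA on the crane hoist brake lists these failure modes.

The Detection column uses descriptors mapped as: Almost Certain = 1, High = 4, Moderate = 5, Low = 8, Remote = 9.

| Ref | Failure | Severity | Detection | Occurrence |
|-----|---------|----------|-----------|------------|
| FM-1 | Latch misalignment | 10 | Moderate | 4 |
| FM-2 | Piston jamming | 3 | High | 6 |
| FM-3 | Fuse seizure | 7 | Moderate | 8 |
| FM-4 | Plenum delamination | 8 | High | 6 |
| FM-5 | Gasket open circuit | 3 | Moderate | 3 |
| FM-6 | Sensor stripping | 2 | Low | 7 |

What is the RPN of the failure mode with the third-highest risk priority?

RPN = Severity × Occurrence × Detection:
  FM-1: 10 × 4 × 5 = 200
  FM-2: 3 × 6 × 4 = 72
  FM-3: 7 × 8 × 5 = 280
  FM-4: 8 × 6 × 4 = 192
  FM-5: 3 × 3 × 5 = 45
  FM-6: 2 × 7 × 8 = 112
Sorted descending: 280, 200, 192, 112, 72, 45.
The third-highest RPN is 192 (FM-4).

192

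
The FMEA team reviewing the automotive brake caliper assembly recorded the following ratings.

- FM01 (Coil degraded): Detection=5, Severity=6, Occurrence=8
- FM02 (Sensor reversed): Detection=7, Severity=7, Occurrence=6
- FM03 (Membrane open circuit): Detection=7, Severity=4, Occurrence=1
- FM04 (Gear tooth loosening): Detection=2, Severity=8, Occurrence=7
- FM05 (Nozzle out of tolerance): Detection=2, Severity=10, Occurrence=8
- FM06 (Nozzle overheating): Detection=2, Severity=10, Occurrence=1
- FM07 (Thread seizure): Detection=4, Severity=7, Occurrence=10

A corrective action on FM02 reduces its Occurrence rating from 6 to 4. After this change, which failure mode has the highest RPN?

FM07

RPN = Severity × Occurrence × Detection:
  FM01: 6 × 8 × 5 = 240
  FM02: 7 × 6 × 7 = 294
  FM03: 4 × 1 × 7 = 28
  FM04: 8 × 7 × 2 = 112
  FM05: 10 × 8 × 2 = 160
  FM06: 10 × 1 × 2 = 20
  FM07: 7 × 10 × 4 = 280
After action: FM02 → 7 × 4 × 7 = 196.
Revised RPNs: FM07=280, FM01=240, FM02=196, FM05=160, FM04=112, FM03=28, FM06=20.
Highest is now FM07 (280).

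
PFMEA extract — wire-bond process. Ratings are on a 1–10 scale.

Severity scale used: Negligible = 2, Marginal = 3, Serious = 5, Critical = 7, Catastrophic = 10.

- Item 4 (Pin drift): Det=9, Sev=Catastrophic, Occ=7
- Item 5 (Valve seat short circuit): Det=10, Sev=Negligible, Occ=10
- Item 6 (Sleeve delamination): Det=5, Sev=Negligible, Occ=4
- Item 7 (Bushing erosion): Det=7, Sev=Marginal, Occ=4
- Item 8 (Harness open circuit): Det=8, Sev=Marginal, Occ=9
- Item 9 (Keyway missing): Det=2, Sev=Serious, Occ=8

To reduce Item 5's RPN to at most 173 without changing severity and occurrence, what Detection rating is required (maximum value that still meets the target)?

8

Item 5: S=2, O=10, D=10 → current RPN = 200.
Fixed product = 20. Need 20 × D ≤ 173, so D ≤ 173/20 = 8.65.
Maximum integer Detection rating = 8 (gives RPN 160; D=9 would give 180 > 173).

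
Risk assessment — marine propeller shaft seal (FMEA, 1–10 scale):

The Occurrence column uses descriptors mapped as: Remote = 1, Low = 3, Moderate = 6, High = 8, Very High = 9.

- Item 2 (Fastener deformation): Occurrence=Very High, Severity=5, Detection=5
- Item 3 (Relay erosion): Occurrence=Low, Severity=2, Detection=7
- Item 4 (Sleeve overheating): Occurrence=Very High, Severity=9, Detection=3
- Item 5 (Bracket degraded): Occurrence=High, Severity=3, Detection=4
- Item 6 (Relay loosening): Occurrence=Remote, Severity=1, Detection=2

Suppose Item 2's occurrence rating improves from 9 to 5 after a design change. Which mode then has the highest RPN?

RPN = Severity × Occurrence × Detection:
  Item 2: 5 × 9 × 5 = 225
  Item 3: 2 × 3 × 7 = 42
  Item 4: 9 × 9 × 3 = 243
  Item 5: 3 × 8 × 4 = 96
  Item 6: 1 × 1 × 2 = 2
After action: Item 2 → 5 × 5 × 5 = 125.
Revised RPNs: Item 4=243, Item 2=125, Item 5=96, Item 3=42, Item 6=2.
Highest is now Item 4 (243).

Item 4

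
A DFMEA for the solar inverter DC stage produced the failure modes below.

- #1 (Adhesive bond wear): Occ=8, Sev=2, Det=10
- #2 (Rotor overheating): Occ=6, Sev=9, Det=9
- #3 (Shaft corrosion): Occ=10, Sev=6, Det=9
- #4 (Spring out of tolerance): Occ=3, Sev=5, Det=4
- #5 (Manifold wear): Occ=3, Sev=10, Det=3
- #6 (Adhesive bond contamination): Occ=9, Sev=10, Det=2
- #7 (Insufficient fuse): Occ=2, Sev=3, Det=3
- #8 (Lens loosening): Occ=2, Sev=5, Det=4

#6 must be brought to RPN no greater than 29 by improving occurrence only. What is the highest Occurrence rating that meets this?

1

#6: S=10, O=9, D=2 → current RPN = 180.
Fixed product = 20. Need 20 × O ≤ 29, so O ≤ 29/20 = 1.45.
Maximum integer Occurrence rating = 1 (gives RPN 20; O=2 would give 40 > 29).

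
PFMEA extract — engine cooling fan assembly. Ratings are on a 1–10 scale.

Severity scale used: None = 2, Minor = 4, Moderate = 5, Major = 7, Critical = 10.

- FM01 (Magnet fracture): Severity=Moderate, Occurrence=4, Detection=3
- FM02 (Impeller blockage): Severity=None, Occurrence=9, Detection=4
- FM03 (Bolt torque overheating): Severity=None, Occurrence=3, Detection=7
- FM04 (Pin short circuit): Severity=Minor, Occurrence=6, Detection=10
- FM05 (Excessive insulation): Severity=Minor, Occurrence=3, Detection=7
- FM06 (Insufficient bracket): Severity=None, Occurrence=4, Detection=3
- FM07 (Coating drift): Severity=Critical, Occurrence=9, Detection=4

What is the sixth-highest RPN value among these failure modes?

RPN = Severity × Occurrence × Detection:
  FM01: 5 × 4 × 3 = 60
  FM02: 2 × 9 × 4 = 72
  FM03: 2 × 3 × 7 = 42
  FM04: 4 × 6 × 10 = 240
  FM05: 4 × 3 × 7 = 84
  FM06: 2 × 4 × 3 = 24
  FM07: 10 × 9 × 4 = 360
Sorted descending: 360, 240, 84, 72, 60, 42, 24.
The sixth-highest RPN is 42 (FM03).

42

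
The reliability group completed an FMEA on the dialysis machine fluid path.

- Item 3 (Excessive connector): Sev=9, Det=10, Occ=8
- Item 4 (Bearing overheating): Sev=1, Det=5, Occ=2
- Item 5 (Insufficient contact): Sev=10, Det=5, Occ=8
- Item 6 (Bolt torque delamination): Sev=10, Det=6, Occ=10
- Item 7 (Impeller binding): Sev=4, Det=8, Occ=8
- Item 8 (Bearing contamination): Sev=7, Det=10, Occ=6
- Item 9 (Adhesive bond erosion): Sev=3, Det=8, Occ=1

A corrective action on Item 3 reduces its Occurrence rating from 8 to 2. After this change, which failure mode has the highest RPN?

Item 6

RPN = Severity × Occurrence × Detection:
  Item 3: 9 × 8 × 10 = 720
  Item 4: 1 × 2 × 5 = 10
  Item 5: 10 × 8 × 5 = 400
  Item 6: 10 × 10 × 6 = 600
  Item 7: 4 × 8 × 8 = 256
  Item 8: 7 × 6 × 10 = 420
  Item 9: 3 × 1 × 8 = 24
After action: Item 3 → 9 × 2 × 10 = 180.
Revised RPNs: Item 6=600, Item 8=420, Item 5=400, Item 7=256, Item 3=180, Item 9=24, Item 4=10.
Highest is now Item 6 (600).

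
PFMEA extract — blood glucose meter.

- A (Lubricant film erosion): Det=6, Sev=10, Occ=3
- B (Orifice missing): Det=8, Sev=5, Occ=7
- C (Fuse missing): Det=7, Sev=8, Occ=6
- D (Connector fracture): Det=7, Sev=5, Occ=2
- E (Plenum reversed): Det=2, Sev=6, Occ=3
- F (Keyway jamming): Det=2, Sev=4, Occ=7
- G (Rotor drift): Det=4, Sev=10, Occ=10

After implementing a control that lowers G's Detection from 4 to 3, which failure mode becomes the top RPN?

RPN = Severity × Occurrence × Detection:
  A: 10 × 3 × 6 = 180
  B: 5 × 7 × 8 = 280
  C: 8 × 6 × 7 = 336
  D: 5 × 2 × 7 = 70
  E: 6 × 3 × 2 = 36
  F: 4 × 7 × 2 = 56
  G: 10 × 10 × 4 = 400
After action: G → 10 × 10 × 3 = 300.
Revised RPNs: C=336, G=300, B=280, A=180, D=70, F=56, E=36.
Highest is now C (336).

C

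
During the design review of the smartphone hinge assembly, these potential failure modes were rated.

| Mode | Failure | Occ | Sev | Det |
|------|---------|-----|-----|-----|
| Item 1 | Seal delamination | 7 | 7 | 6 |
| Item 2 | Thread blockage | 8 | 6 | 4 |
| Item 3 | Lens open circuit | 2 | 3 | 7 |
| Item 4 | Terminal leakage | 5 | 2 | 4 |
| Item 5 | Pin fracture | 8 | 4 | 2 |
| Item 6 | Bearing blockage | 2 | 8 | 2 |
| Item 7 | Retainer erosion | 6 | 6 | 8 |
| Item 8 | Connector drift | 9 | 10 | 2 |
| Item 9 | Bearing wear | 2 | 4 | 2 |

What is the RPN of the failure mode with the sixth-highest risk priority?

RPN = Severity × Occurrence × Detection:
  Item 1: 7 × 7 × 6 = 294
  Item 2: 6 × 8 × 4 = 192
  Item 3: 3 × 2 × 7 = 42
  Item 4: 2 × 5 × 4 = 40
  Item 5: 4 × 8 × 2 = 64
  Item 6: 8 × 2 × 2 = 32
  Item 7: 6 × 6 × 8 = 288
  Item 8: 10 × 9 × 2 = 180
  Item 9: 4 × 2 × 2 = 16
Sorted descending: 294, 288, 192, 180, 64, 42, 40, 32, 16.
The sixth-highest RPN is 42 (Item 3).

42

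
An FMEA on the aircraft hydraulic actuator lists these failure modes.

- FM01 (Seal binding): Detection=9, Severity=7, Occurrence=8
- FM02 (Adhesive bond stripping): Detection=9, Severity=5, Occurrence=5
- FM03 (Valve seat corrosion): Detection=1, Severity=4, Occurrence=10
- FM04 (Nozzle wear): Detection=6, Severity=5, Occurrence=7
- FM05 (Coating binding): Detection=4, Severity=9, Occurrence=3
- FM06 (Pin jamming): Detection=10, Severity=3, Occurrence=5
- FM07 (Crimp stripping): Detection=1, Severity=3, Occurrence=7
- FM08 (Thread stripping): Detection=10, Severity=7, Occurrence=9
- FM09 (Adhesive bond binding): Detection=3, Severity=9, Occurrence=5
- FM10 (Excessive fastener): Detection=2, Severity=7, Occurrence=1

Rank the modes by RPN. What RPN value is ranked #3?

RPN = Severity × Occurrence × Detection:
  FM01: 7 × 8 × 9 = 504
  FM02: 5 × 5 × 9 = 225
  FM03: 4 × 10 × 1 = 40
  FM04: 5 × 7 × 6 = 210
  FM05: 9 × 3 × 4 = 108
  FM06: 3 × 5 × 10 = 150
  FM07: 3 × 7 × 1 = 21
  FM08: 7 × 9 × 10 = 630
  FM09: 9 × 5 × 3 = 135
  FM10: 7 × 1 × 2 = 14
Sorted descending: 630, 504, 225, 210, 150, 135, 108, 40, 21, 14.
The third-highest RPN is 225 (FM02).

225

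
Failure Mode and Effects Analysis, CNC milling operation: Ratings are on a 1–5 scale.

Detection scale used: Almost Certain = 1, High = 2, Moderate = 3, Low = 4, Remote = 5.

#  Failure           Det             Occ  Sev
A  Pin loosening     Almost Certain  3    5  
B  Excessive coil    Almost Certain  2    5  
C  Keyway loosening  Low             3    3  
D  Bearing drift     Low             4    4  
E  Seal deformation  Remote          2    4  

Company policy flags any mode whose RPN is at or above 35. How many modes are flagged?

3

RPN = Severity × Occurrence × Detection:
  A: 5 × 3 × 1 = 15
  B: 5 × 2 × 1 = 10
  C: 3 × 3 × 4 = 36
  D: 4 × 4 × 4 = 64
  E: 4 × 2 × 5 = 40
Modes with RPN ≥ 35: C (36), D (64), E (40) → 3.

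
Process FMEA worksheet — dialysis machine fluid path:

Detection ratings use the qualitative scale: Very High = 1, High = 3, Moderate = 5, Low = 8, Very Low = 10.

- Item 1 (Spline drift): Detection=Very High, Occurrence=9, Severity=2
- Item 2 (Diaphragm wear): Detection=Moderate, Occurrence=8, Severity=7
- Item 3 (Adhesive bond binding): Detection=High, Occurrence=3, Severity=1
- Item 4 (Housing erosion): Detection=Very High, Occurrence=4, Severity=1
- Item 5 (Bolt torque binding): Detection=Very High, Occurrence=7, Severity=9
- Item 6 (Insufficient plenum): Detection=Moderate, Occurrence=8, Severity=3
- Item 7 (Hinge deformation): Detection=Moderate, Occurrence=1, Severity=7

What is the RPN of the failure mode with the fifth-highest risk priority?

18

RPN = Severity × Occurrence × Detection:
  Item 1: 2 × 9 × 1 = 18
  Item 2: 7 × 8 × 5 = 280
  Item 3: 1 × 3 × 3 = 9
  Item 4: 1 × 4 × 1 = 4
  Item 5: 9 × 7 × 1 = 63
  Item 6: 3 × 8 × 5 = 120
  Item 7: 7 × 1 × 5 = 35
Sorted descending: 280, 120, 63, 35, 18, 9, 4.
The fifth-highest RPN is 18 (Item 1).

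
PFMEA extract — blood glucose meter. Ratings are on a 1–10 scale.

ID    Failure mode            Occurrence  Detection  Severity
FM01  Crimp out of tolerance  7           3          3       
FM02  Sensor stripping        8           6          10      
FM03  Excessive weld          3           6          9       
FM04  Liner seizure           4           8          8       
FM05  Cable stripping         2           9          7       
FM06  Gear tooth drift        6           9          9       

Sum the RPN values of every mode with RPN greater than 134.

RPN = Severity × Occurrence × Detection:
  FM01: 3 × 7 × 3 = 63
  FM02: 10 × 8 × 6 = 480
  FM03: 9 × 3 × 6 = 162
  FM04: 8 × 4 × 8 = 256
  FM05: 7 × 2 × 9 = 126
  FM06: 9 × 6 × 9 = 486
RPN > 134: FM02 (480), FM03 (162), FM04 (256), FM06 (486).
Sum: 480 + 162 + 256 + 486 = 1384.

1384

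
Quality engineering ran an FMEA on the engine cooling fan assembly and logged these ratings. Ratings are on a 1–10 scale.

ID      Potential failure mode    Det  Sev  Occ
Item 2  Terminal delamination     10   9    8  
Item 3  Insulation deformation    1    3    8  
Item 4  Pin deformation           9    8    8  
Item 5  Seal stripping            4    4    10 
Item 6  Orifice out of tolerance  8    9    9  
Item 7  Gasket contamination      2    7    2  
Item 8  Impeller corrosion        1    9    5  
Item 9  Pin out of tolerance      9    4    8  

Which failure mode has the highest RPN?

Item 2

RPN = Severity × Occurrence × Detection:
  Item 2: 9 × 8 × 10 = 720
  Item 3: 3 × 8 × 1 = 24
  Item 4: 8 × 8 × 9 = 576
  Item 5: 4 × 10 × 4 = 160
  Item 6: 9 × 9 × 8 = 648
  Item 7: 7 × 2 × 2 = 28
  Item 8: 9 × 5 × 1 = 45
  Item 9: 4 × 8 × 9 = 288
Highest RPN is 720 → Item 2.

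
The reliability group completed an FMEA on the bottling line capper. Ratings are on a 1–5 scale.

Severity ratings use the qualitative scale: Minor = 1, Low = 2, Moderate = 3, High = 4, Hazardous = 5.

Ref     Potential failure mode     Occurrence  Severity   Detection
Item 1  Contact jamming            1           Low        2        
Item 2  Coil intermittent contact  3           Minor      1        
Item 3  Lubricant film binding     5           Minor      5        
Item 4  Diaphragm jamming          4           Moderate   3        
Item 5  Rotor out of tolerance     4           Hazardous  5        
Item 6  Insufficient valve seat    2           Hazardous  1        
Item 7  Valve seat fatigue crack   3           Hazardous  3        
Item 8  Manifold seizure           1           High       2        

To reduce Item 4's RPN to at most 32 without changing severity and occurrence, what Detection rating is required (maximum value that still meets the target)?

Item 4: S=3, O=4, D=3 → current RPN = 36.
Fixed product = 12. Need 12 × D ≤ 32, so D ≤ 32/12 = 2.67.
Maximum integer Detection rating = 2 (gives RPN 24; D=3 would give 36 > 32).

2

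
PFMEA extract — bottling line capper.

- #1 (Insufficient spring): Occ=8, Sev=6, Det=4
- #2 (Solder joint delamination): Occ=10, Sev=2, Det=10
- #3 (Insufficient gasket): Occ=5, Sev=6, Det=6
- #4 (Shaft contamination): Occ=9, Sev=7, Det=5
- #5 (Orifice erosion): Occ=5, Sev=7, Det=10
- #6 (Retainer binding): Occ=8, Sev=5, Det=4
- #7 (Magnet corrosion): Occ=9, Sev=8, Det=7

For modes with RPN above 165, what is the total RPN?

1741

RPN = Severity × Occurrence × Detection:
  #1: 6 × 8 × 4 = 192
  #2: 2 × 10 × 10 = 200
  #3: 6 × 5 × 6 = 180
  #4: 7 × 9 × 5 = 315
  #5: 7 × 5 × 10 = 350
  #6: 5 × 8 × 4 = 160
  #7: 8 × 9 × 7 = 504
RPN > 165: #1 (192), #2 (200), #3 (180), #4 (315), #5 (350), #7 (504).
Sum: 192 + 200 + 180 + 315 + 350 + 504 = 1741.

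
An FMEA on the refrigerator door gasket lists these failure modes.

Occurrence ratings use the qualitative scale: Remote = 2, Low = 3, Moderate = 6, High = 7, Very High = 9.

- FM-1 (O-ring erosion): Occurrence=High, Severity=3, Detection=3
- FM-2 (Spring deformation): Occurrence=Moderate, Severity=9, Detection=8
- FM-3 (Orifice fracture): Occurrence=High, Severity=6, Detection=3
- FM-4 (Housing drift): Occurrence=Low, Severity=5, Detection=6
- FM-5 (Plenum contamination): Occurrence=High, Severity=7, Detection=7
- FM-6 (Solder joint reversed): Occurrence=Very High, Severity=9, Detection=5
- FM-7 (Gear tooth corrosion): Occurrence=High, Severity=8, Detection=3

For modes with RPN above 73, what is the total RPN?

1564

RPN = Severity × Occurrence × Detection:
  FM-1: 3 × 7 × 3 = 63
  FM-2: 9 × 6 × 8 = 432
  FM-3: 6 × 7 × 3 = 126
  FM-4: 5 × 3 × 6 = 90
  FM-5: 7 × 7 × 7 = 343
  FM-6: 9 × 9 × 5 = 405
  FM-7: 8 × 7 × 3 = 168
RPN > 73: FM-2 (432), FM-3 (126), FM-4 (90), FM-5 (343), FM-6 (405), FM-7 (168).
Sum: 432 + 126 + 90 + 343 + 405 + 168 = 1564.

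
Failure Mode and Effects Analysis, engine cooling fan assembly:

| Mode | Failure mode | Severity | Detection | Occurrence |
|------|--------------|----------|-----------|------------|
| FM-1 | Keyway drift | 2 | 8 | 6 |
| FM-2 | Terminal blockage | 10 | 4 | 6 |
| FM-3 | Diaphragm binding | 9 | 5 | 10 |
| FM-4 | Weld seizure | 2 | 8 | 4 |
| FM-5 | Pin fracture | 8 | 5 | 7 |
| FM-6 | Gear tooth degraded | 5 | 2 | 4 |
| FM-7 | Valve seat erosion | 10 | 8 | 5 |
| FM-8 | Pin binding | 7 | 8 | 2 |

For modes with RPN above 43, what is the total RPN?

1642

RPN = Severity × Occurrence × Detection:
  FM-1: 2 × 6 × 8 = 96
  FM-2: 10 × 6 × 4 = 240
  FM-3: 9 × 10 × 5 = 450
  FM-4: 2 × 4 × 8 = 64
  FM-5: 8 × 7 × 5 = 280
  FM-6: 5 × 4 × 2 = 40
  FM-7: 10 × 5 × 8 = 400
  FM-8: 7 × 2 × 8 = 112
RPN > 43: FM-1 (96), FM-2 (240), FM-3 (450), FM-4 (64), FM-5 (280), FM-7 (400), FM-8 (112).
Sum: 96 + 240 + 450 + 64 + 280 + 400 + 112 = 1642.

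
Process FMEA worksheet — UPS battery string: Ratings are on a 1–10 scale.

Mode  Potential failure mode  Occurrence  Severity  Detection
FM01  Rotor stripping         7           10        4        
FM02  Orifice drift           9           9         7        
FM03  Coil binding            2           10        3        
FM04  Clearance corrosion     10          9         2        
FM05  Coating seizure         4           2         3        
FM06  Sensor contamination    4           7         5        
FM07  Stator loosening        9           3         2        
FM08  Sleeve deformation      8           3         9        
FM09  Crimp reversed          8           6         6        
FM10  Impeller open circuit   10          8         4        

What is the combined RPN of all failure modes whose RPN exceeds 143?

RPN = Severity × Occurrence × Detection:
  FM01: 10 × 7 × 4 = 280
  FM02: 9 × 9 × 7 = 567
  FM03: 10 × 2 × 3 = 60
  FM04: 9 × 10 × 2 = 180
  FM05: 2 × 4 × 3 = 24
  FM06: 7 × 4 × 5 = 140
  FM07: 3 × 9 × 2 = 54
  FM08: 3 × 8 × 9 = 216
  FM09: 6 × 8 × 6 = 288
  FM10: 8 × 10 × 4 = 320
RPN > 143: FM01 (280), FM02 (567), FM04 (180), FM08 (216), FM09 (288), FM10 (320).
Sum: 280 + 567 + 180 + 216 + 288 + 320 = 1851.

1851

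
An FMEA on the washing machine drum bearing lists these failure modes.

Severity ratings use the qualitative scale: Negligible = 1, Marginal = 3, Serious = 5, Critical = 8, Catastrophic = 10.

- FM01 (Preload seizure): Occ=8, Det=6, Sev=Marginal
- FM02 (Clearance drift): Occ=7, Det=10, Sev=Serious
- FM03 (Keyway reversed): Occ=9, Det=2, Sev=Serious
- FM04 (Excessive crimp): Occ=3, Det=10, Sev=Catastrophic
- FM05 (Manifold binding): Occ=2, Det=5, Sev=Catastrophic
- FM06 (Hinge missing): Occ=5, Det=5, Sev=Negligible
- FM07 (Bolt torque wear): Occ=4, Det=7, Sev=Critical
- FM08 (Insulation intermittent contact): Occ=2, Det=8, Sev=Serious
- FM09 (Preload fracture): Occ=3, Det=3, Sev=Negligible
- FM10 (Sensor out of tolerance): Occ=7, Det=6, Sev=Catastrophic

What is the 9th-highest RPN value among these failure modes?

RPN = Severity × Occurrence × Detection:
  FM01: 3 × 8 × 6 = 144
  FM02: 5 × 7 × 10 = 350
  FM03: 5 × 9 × 2 = 90
  FM04: 10 × 3 × 10 = 300
  FM05: 10 × 2 × 5 = 100
  FM06: 1 × 5 × 5 = 25
  FM07: 8 × 4 × 7 = 224
  FM08: 5 × 2 × 8 = 80
  FM09: 1 × 3 × 3 = 9
  FM10: 10 × 7 × 6 = 420
Sorted descending: 420, 350, 300, 224, 144, 100, 90, 80, 25, 9.
The 9th-highest RPN is 25 (FM06).

25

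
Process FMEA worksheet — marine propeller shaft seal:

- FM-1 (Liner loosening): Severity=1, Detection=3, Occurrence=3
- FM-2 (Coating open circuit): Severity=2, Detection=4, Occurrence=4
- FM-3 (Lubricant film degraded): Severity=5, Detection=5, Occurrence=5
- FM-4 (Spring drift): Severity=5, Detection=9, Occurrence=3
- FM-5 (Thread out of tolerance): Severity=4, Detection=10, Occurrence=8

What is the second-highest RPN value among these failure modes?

RPN = Severity × Occurrence × Detection:
  FM-1: 1 × 3 × 3 = 9
  FM-2: 2 × 4 × 4 = 32
  FM-3: 5 × 5 × 5 = 125
  FM-4: 5 × 3 × 9 = 135
  FM-5: 4 × 8 × 10 = 320
Sorted descending: 320, 135, 125, 32, 9.
The second-highest RPN is 135 (FM-4).

135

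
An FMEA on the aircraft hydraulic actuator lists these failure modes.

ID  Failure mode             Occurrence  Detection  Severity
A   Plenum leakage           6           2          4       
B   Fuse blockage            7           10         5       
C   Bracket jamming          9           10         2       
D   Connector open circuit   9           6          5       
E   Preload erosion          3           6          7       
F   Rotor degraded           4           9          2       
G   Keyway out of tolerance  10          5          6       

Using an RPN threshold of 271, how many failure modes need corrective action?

RPN = Severity × Occurrence × Detection:
  A: 4 × 6 × 2 = 48
  B: 5 × 7 × 10 = 350
  C: 2 × 9 × 10 = 180
  D: 5 × 9 × 6 = 270
  E: 7 × 3 × 6 = 126
  F: 2 × 4 × 9 = 72
  G: 6 × 10 × 5 = 300
Modes with RPN ≥ 271: B (350), G (300) → 2.

2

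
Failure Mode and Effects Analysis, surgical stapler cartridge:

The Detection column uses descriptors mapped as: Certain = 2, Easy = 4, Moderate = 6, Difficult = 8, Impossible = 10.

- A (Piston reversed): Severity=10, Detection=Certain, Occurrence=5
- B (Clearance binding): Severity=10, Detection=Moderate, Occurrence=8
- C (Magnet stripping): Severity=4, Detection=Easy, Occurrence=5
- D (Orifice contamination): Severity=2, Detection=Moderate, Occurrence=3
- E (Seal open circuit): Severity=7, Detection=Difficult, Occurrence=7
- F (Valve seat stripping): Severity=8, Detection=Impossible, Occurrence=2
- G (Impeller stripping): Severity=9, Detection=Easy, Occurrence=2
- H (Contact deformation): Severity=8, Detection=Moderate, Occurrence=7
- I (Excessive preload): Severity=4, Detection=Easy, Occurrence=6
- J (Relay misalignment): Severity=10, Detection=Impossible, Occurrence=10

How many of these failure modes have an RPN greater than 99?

RPN = Severity × Occurrence × Detection:
  A: 10 × 5 × 2 = 100
  B: 10 × 8 × 6 = 480
  C: 4 × 5 × 4 = 80
  D: 2 × 3 × 6 = 36
  E: 7 × 7 × 8 = 392
  F: 8 × 2 × 10 = 160
  G: 9 × 2 × 4 = 72
  H: 8 × 7 × 6 = 336
  I: 4 × 6 × 4 = 96
  J: 10 × 10 × 10 = 1000
Modes with RPN > 99: A (100), B (480), E (392), F (160), H (336), J (1000) → 6.

6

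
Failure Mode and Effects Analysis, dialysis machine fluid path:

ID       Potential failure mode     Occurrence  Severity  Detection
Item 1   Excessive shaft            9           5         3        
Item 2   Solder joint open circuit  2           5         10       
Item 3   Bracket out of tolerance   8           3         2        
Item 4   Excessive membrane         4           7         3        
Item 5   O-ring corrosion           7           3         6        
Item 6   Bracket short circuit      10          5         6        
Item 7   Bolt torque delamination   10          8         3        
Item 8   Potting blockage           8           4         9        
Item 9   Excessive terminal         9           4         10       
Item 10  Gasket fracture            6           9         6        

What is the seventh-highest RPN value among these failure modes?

RPN = Severity × Occurrence × Detection:
  Item 1: 5 × 9 × 3 = 135
  Item 2: 5 × 2 × 10 = 100
  Item 3: 3 × 8 × 2 = 48
  Item 4: 7 × 4 × 3 = 84
  Item 5: 3 × 7 × 6 = 126
  Item 6: 5 × 10 × 6 = 300
  Item 7: 8 × 10 × 3 = 240
  Item 8: 4 × 8 × 9 = 288
  Item 9: 4 × 9 × 10 = 360
  Item 10: 9 × 6 × 6 = 324
Sorted descending: 360, 324, 300, 288, 240, 135, 126, 100, 84, 48.
The seventh-highest RPN is 126 (Item 5).

126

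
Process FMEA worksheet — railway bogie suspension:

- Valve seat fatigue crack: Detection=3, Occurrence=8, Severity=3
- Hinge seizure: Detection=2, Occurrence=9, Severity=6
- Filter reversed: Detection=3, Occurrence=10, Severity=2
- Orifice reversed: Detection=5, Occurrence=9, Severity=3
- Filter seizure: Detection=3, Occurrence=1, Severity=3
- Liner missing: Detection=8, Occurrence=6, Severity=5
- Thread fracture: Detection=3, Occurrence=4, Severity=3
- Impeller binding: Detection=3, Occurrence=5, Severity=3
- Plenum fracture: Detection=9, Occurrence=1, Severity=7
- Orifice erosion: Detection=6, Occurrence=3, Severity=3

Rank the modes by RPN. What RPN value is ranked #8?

RPN = Severity × Occurrence × Detection:
  Valve seat fatigue crack: 3 × 8 × 3 = 72
  Hinge seizure: 6 × 9 × 2 = 108
  Filter reversed: 2 × 10 × 3 = 60
  Orifice reversed: 3 × 9 × 5 = 135
  Filter seizure: 3 × 1 × 3 = 9
  Liner missing: 5 × 6 × 8 = 240
  Thread fracture: 3 × 4 × 3 = 36
  Impeller binding: 3 × 5 × 3 = 45
  Plenum fracture: 7 × 1 × 9 = 63
  Orifice erosion: 3 × 3 × 6 = 54
Sorted descending: 240, 135, 108, 72, 63, 60, 54, 45, 36, 9.
The eighth-highest RPN is 45 (Impeller binding).

45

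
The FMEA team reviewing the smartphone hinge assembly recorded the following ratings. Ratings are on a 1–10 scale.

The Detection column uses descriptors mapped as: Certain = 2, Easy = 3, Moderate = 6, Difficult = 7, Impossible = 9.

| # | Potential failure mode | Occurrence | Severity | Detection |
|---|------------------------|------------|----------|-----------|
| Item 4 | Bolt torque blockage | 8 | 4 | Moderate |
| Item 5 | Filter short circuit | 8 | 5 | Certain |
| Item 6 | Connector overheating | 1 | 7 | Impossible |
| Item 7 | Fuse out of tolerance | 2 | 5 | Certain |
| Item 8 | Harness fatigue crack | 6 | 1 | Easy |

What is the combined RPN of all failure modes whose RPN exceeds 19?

RPN = Severity × Occurrence × Detection:
  Item 4: 4 × 8 × 6 = 192
  Item 5: 5 × 8 × 2 = 80
  Item 6: 7 × 1 × 9 = 63
  Item 7: 5 × 2 × 2 = 20
  Item 8: 1 × 6 × 3 = 18
RPN > 19: Item 4 (192), Item 5 (80), Item 6 (63), Item 7 (20).
Sum: 192 + 80 + 63 + 20 = 355.

355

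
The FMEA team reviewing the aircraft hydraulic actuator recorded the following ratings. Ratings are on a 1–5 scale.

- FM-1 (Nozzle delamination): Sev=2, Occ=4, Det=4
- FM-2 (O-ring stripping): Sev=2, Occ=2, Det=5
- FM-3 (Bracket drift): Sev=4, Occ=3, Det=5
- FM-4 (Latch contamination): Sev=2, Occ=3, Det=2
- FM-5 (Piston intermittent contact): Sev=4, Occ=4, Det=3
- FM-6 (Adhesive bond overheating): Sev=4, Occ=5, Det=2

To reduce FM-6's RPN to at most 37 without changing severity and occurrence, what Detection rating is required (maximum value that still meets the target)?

1

FM-6: S=4, O=5, D=2 → current RPN = 40.
Fixed product = 20. Need 20 × D ≤ 37, so D ≤ 37/20 = 1.85.
Maximum integer Detection rating = 1 (gives RPN 20; D=2 would give 40 > 37).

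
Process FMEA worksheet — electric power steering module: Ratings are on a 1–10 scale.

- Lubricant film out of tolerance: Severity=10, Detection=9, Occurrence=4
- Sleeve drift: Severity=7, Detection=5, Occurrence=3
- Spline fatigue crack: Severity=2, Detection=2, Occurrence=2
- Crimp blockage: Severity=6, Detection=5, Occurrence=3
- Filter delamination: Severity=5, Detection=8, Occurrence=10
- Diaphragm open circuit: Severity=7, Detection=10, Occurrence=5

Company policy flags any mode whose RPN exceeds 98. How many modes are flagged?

RPN = Severity × Occurrence × Detection:
  Lubricant film out of tolerance: 10 × 4 × 9 = 360
  Sleeve drift: 7 × 3 × 5 = 105
  Spline fatigue crack: 2 × 2 × 2 = 8
  Crimp blockage: 6 × 3 × 5 = 90
  Filter delamination: 5 × 10 × 8 = 400
  Diaphragm open circuit: 7 × 5 × 10 = 350
Modes with RPN > 98: Lubricant film out of tolerance (360), Sleeve drift (105), Filter delamination (400), Diaphragm open circuit (350) → 4.

4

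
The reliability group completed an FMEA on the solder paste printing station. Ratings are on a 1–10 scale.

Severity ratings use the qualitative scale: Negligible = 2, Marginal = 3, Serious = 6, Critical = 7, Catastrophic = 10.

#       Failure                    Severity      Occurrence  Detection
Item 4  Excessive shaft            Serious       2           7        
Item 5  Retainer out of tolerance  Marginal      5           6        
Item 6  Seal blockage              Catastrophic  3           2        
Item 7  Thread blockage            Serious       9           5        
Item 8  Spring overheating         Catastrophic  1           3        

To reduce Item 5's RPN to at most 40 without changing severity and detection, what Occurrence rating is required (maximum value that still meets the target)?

Item 5: S=3, O=5, D=6 → current RPN = 90.
Fixed product = 18. Need 18 × O ≤ 40, so O ≤ 40/18 = 2.22.
Maximum integer Occurrence rating = 2 (gives RPN 36; O=3 would give 54 > 40).

2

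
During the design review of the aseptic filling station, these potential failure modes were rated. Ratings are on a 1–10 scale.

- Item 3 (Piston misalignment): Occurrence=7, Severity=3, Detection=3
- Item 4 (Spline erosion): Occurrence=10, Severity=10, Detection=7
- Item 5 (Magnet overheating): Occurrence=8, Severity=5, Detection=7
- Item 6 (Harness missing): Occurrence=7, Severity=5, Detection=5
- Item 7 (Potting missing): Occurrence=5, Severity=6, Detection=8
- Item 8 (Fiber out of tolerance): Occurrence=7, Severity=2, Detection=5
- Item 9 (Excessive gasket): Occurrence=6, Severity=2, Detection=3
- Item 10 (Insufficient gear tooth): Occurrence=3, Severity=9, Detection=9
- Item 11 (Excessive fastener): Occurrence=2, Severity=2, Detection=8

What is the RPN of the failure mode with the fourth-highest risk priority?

240

RPN = Severity × Occurrence × Detection:
  Item 3: 3 × 7 × 3 = 63
  Item 4: 10 × 10 × 7 = 700
  Item 5: 5 × 8 × 7 = 280
  Item 6: 5 × 7 × 5 = 175
  Item 7: 6 × 5 × 8 = 240
  Item 8: 2 × 7 × 5 = 70
  Item 9: 2 × 6 × 3 = 36
  Item 10: 9 × 3 × 9 = 243
  Item 11: 2 × 2 × 8 = 32
Sorted descending: 700, 280, 243, 240, 175, 70, 63, 36, 32.
The fourth-highest RPN is 240 (Item 7).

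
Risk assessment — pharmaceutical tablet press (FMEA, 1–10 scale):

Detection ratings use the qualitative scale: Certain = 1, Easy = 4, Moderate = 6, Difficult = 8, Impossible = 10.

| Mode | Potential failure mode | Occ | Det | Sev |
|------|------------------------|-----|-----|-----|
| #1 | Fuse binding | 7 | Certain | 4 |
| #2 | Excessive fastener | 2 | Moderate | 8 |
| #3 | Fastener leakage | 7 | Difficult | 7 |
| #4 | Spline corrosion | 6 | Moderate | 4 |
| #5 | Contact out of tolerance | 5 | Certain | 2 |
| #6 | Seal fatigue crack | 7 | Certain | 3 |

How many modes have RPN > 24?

RPN = Severity × Occurrence × Detection:
  #1: 4 × 7 × 1 = 28
  #2: 8 × 2 × 6 = 96
  #3: 7 × 7 × 8 = 392
  #4: 4 × 6 × 6 = 144
  #5: 2 × 5 × 1 = 10
  #6: 3 × 7 × 1 = 21
Modes with RPN > 24: #1 (28), #2 (96), #3 (392), #4 (144) → 4.

4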